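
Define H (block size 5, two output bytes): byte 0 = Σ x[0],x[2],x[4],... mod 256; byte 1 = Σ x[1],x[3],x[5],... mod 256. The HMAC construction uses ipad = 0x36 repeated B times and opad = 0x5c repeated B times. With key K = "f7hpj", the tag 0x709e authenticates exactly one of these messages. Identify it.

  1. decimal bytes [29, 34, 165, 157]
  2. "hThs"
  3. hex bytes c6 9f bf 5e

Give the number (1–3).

Key "f7hpj" = 66 37 68 70 6a is exactly B = 5 bytes: K' = 66 37 68 70 6a.
K' ⊕ ipad = 50 01 5e 46 5c; K' ⊕ opad = 3a 6b 34 2c 36.
m1: inner = H(50 01 5e 46 5c 1d 22 a5 9d) = c9 09; tag = H(3a 6b 34 2c 36 c9 09) = ad60
m2: inner = H(50 01 5e 46 5c 68 54 68 73) = d1 17; tag = H(3a 6b 34 2c 36 d1 17) = bb68
m3: inner = H(50 01 5e 46 5c c6 9f bf 5e) = 07 cc; tag = H(3a 6b 34 2c 36 07 cc) = 709e ← matches

3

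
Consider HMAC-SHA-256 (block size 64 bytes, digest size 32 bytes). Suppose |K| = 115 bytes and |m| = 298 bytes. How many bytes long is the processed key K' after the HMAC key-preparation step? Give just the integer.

Key is 115 > 64 bytes, so it is hashed to 32 bytes then zero-padded to 64: |K'| = 64.

64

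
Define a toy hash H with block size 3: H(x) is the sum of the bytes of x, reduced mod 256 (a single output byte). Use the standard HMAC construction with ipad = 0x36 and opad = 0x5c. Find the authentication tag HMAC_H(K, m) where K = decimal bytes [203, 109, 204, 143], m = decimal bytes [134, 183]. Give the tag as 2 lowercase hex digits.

d5

Key decimal bytes [203, 109, 204, 143] = cb 6d cc 8f is 4 bytes > B = 3, so hash it first: H(key) = 93, then zero-pad to 3 bytes: K' = 93 00 00.
K' ⊕ ipad = a5 36 36.  K' ⊕ opad = cf 5c 5c.
Inner input = (K'⊕ipad) ∥ m = a5 36 36 ∥ 86 b7.
Inner hash: sum = 165+54+54+134+183 = 590; mod 256 = 78 → 4e.
Outer input = (K'⊕opad) ∥ inner = cf 5c 5c ∥ 4e.
Outer hash (tag): sum = 207+92+92+78 = 469; mod 256 = 213 → d5.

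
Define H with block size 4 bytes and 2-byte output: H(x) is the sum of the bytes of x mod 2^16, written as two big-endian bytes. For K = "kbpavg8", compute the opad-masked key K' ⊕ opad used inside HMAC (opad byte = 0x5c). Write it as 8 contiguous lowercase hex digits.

5eef5c5c

Key "kbpavg8" = 6b 62 70 61 76 67 38 is 7 bytes > B = 4, so hash it first: H(key) = 02 b3, then zero-pad to 4 bytes: K' = 02 b3 00 00.
XOR each byte with 0x5c: 02⊕5c=5e, b3⊕5c=ef, 00⊕5c=5c, 00⊕5c=5c.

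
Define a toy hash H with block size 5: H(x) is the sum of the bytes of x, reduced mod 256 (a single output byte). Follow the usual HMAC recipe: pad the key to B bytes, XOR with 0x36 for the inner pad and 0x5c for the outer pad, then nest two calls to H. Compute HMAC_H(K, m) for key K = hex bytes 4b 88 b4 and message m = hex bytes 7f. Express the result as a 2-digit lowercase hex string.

Key hex bytes 4b 88 b4 is 3 bytes ≤ B = 5; zero-pad to 5 bytes: K' = 4b 88 b4 00 00.
K' ⊕ ipad = 7d be 82 36 36.  K' ⊕ opad = 17 d4 e8 5c 5c.
Inner input = (K'⊕ipad) ∥ m = 7d be 82 36 36 ∥ 7f.
Inner hash: sum = 125+190+130+54+54+127 = 680; mod 256 = 168 → a8.
Outer input = (K'⊕opad) ∥ inner = 17 d4 e8 5c 5c ∥ a8.
Outer hash (tag): sum = 23+212+232+92+92+168 = 819; mod 256 = 51 → 33.

33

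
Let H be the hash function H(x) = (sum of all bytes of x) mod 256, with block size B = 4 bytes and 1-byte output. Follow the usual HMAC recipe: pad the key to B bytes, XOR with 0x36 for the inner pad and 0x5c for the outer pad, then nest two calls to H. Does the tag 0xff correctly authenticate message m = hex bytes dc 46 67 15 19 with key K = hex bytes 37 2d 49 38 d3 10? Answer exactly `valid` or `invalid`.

valid

Key hex bytes 37 2d 49 38 d3 10 is 6 bytes > B = 4, so hash it first: H(key) = c8, then zero-pad to 4 bytes: K' = c8 00 00 00.
K' ⊕ ipad = fe 36 36 36; K' ⊕ opad = 94 5c 5c 5c.
Inner hash: sum = 254+54+54+54+220+70+103+21+25 = 855; mod 256 = 87 → 57.
Outer hash (recomputed tag): sum = 148+92+92+92+87 = 511; mod 256 = 255 → ff.
Recomputed tag = ff; claimed = ff → match.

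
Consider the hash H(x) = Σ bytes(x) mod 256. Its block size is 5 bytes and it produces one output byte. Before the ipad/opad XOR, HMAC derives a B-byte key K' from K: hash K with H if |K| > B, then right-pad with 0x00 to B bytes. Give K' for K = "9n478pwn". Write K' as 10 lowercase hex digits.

9f00000000

|K| = 8 > B = 5, so first hash the key.
H(K): sum = 57+110+52+55+56+112+119+110 = 671; mod 256 = 159 → 9f.
Zero-pad H(K) = 9f to 5 bytes: K' = 9f 00 00 00 00.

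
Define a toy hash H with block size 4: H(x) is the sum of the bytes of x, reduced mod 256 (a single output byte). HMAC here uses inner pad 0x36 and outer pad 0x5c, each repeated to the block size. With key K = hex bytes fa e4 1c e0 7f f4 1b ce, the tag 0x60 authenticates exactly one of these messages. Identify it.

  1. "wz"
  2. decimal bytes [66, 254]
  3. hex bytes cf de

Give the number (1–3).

Key hex bytes fa e4 1c e0 7f f4 1b ce is 8 bytes > B = 4, so hash it first: H(key) = 36, then zero-pad to 4 bytes: K' = 36 00 00 00.
K' ⊕ ipad = 00 36 36 36; K' ⊕ opad = 6a 5c 5c 5c.
m1: inner = H(00 36 36 36 77 7a) = 93; tag = H(6a 5c 5c 5c 93) = 11
m2: inner = H(00 36 36 36 42 fe) = e2; tag = H(6a 5c 5c 5c e2) = 60 ← matches
m3: inner = H(00 36 36 36 cf de) = 4f; tag = H(6a 5c 5c 5c 4f) = cd

2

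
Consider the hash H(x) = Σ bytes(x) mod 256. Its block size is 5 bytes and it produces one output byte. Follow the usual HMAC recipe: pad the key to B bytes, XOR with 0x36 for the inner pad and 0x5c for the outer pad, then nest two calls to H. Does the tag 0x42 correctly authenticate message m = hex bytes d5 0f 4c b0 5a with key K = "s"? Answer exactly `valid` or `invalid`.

invalid

Key "s" = 73 is 1 byte ≤ B = 5; zero-pad to 5 bytes: K' = 73 00 00 00 00.
K' ⊕ ipad = 45 36 36 36 36; K' ⊕ opad = 2f 5c 5c 5c 5c.
Inner hash: sum = 69+54+54+54+54+213+15+76+176+90 = 855; mod 256 = 87 → 57.
Outer hash (recomputed tag): sum = 47+92+92+92+92+87 = 502; mod 256 = 246 → f6.
Recomputed tag = f6; claimed = 42 → mismatch.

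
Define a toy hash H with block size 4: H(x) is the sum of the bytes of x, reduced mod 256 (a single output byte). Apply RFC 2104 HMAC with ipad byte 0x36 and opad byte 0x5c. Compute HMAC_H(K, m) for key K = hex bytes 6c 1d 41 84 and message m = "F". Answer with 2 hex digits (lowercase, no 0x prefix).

Key hex bytes 6c 1d 41 84 is exactly B = 4 bytes: K' = 6c 1d 41 84.
K' ⊕ ipad = 5a 2b 77 b2.  K' ⊕ opad = 30 41 1d d8.
Inner input = (K'⊕ipad) ∥ m = 5a 2b 77 b2 ∥ 46.
Inner hash: sum = 90+43+119+178+70 = 500; mod 256 = 244 → f4.
Outer input = (K'⊕opad) ∥ inner = 30 41 1d d8 ∥ f4.
Outer hash (tag): sum = 48+65+29+216+244 = 602; mod 256 = 90 → 5a.

5a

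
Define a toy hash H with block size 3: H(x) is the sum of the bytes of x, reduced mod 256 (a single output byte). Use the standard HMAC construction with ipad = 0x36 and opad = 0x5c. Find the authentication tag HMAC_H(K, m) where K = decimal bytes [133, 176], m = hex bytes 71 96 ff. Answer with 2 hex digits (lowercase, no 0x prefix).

Key decimal bytes [133, 176] = 85 b0 is 2 bytes ≤ B = 3; zero-pad to 3 bytes: K' = 85 b0 00.
K' ⊕ ipad = b3 86 36.  K' ⊕ opad = d9 ec 5c.
Inner input = (K'⊕ipad) ∥ m = b3 86 36 ∥ 71 96 ff.
Inner hash: sum = 179+134+54+113+150+255 = 885; mod 256 = 117 → 75.
Outer input = (K'⊕opad) ∥ inner = d9 ec 5c ∥ 75.
Outer hash (tag): sum = 217+236+92+117 = 662; mod 256 = 150 → 96.

96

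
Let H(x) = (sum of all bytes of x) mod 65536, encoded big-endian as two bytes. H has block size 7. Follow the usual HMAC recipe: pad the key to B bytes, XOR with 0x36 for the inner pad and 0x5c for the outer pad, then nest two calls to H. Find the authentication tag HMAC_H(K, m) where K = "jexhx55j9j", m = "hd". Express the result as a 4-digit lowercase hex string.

Key "jexhx55j9j" = 6a 65 78 68 78 35 35 6a 39 6a is 10 bytes > B = 7, so hash it first: H(key) = 03 9e, then zero-pad to 7 bytes: K' = 03 9e 00 00 00 00 00.
K' ⊕ ipad = 35 a8 36 36 36 36 36.  K' ⊕ opad = 5f c2 5c 5c 5c 5c 5c.
Inner input = (K'⊕ipad) ∥ m = 35 a8 36 36 36 36 36 ∥ 68 64.
Inner hash: sum = 53+168+54+54+54+54+54+104+100 = 695 → 02 b7.
Outer input = (K'⊕opad) ∥ inner = 5f c2 5c 5c 5c 5c 5c ∥ 02 b7.
Outer hash (tag): sum = 95+194+92+92+92+92+92+2+183 = 934 → 03 a6.

03a6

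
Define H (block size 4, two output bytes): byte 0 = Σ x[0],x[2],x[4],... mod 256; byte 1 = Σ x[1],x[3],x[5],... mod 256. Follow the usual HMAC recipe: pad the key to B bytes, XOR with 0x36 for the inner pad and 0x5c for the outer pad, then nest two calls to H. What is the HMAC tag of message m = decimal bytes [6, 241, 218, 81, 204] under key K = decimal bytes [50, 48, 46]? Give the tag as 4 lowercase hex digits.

Key decimal bytes [50, 48, 46] = 32 30 2e is 3 bytes ≤ B = 4; zero-pad to 4 bytes: K' = 32 30 2e 00.
K' ⊕ ipad = 04 06 18 36.  K' ⊕ opad = 6e 6c 72 5c.
Inner input = (K'⊕ipad) ∥ m = 04 06 18 36 ∥ 06 f1 da 51 cc.
Inner hash: even-index sum = 456 mod 256 = 200; odd-index sum = 382 mod 256 = 126 → c8 7e.
Outer input = (K'⊕opad) ∥ inner = 6e 6c 72 5c ∥ c8 7e.
Outer hash (tag): even-index sum = 424 mod 256 = 168; odd-index sum = 326 mod 256 = 70 → a8 46.

a846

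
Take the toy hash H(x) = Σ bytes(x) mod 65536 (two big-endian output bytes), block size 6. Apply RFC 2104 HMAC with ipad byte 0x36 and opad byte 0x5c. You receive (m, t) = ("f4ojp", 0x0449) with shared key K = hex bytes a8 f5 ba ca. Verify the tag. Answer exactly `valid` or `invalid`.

Key hex bytes a8 f5 ba ca is 4 bytes ≤ B = 6; zero-pad to 6 bytes: K' = a8 f5 ba ca 00 00.
K' ⊕ ipad = 9e c3 8c fc 36 36; K' ⊕ opad = f4 a9 e6 96 5c 5c.
Inner hash: sum = 158+195+140+252+54+54+102+52+111+106+112 = 1336 → 05 38.
Outer hash (recomputed tag): sum = 244+169+230+150+92+92+5+56 = 1038 → 04 0e.
Recomputed tag = 040e; claimed = 0449 → mismatch.

invalid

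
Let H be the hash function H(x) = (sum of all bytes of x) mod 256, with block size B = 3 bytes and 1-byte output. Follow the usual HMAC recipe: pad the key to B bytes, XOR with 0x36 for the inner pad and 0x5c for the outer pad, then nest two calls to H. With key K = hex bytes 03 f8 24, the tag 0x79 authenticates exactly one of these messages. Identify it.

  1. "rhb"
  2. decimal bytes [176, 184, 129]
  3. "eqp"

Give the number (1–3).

2

Key hex bytes 03 f8 24 is exactly B = 3 bytes: K' = 03 f8 24.
K' ⊕ ipad = 35 ce 12; K' ⊕ opad = 5f a4 78.
m1: inner = H(35 ce 12 72 68 62) = 51; tag = H(5f a4 78 51) = cc
m2: inner = H(35 ce 12 b0 b8 81) = fe; tag = H(5f a4 78 fe) = 79 ← matches
m3: inner = H(35 ce 12 65 71 70) = 5b; tag = H(5f a4 78 5b) = d6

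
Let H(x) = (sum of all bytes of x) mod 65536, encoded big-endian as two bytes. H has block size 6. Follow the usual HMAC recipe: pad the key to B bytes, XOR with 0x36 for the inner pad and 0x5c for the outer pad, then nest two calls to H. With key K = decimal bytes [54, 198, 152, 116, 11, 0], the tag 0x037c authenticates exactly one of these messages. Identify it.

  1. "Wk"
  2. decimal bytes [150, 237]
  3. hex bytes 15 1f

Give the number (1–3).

2

Key decimal bytes [54, 198, 152, 116, 11, 0] = 36 c6 98 74 0b 00 is exactly B = 6 bytes: K' = 36 c6 98 74 0b 00.
K' ⊕ ipad = 00 f0 ae 42 3d 36; K' ⊕ opad = 6a 9a c4 28 57 5c.
m1: inner = H(00 f0 ae 42 3d 36 57 6b) = 03 15; tag = H(6a 9a c4 28 57 5c 03 15) = 02bb
m2: inner = H(00 f0 ae 42 3d 36 96 ed) = 03 d6; tag = H(6a 9a c4 28 57 5c 03 d6) = 037c ← matches
m3: inner = H(00 f0 ae 42 3d 36 15 1f) = 02 87; tag = H(6a 9a c4 28 57 5c 02 87) = 032c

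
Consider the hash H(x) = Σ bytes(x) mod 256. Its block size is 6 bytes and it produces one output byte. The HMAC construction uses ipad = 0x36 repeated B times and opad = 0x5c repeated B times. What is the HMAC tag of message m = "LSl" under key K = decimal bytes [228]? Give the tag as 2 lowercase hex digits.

Key decimal bytes [228] = e4 is 1 byte ≤ B = 6; zero-pad to 6 bytes: K' = e4 00 00 00 00 00.
K' ⊕ ipad = d2 36 36 36 36 36.  K' ⊕ opad = b8 5c 5c 5c 5c 5c.
Inner input = (K'⊕ipad) ∥ m = d2 36 36 36 36 36 ∥ 4c 53 6c.
Inner hash: sum = 210+54+54+54+54+54+76+83+108 = 747; mod 256 = 235 → eb.
Outer input = (K'⊕opad) ∥ inner = b8 5c 5c 5c 5c 5c ∥ eb.
Outer hash (tag): sum = 184+92+92+92+92+92+235 = 879; mod 256 = 111 → 6f.

6f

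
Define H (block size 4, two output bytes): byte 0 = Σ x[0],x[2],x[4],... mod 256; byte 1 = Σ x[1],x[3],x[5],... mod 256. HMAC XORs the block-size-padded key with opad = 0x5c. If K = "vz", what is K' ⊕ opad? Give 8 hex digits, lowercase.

Key "vz" = 76 7a is 2 bytes ≤ B = 4; zero-pad to 4 bytes: K' = 76 7a 00 00.
XOR each byte with 0x5c: 76⊕5c=2a, 7a⊕5c=26, 00⊕5c=5c, 00⊕5c=5c.

2a265c5c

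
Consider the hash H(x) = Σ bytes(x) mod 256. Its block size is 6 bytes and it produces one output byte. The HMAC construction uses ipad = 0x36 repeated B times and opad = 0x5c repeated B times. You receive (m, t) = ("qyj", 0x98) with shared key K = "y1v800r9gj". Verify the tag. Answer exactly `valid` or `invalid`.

valid

Key "y1v800r9gj" = 79 31 76 38 30 30 72 39 67 6a is 10 bytes > B = 6, so hash it first: H(key) = 34, then zero-pad to 6 bytes: K' = 34 00 00 00 00 00.
K' ⊕ ipad = 02 36 36 36 36 36; K' ⊕ opad = 68 5c 5c 5c 5c 5c.
Inner hash: sum = 2+54+54+54+54+54+113+121+106 = 612; mod 256 = 100 → 64.
Outer hash (recomputed tag): sum = 104+92+92+92+92+92+100 = 664; mod 256 = 152 → 98.
Recomputed tag = 98; claimed = 98 → match.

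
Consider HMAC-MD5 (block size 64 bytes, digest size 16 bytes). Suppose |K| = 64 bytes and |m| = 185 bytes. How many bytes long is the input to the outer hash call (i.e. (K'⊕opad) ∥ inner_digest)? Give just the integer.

Key is 64 ≤ 64 bytes, zero-padded: |K'| = 64.
Outer input = (K'⊕opad) ∥ H(inner) → 64 + 16 = 80 bytes.

80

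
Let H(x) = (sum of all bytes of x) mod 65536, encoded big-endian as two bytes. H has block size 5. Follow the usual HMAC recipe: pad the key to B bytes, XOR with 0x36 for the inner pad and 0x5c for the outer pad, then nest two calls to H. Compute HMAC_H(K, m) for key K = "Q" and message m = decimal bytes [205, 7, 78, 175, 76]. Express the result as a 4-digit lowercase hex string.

Key "Q" = 51 is 1 byte ≤ B = 5; zero-pad to 5 bytes: K' = 51 00 00 00 00.
K' ⊕ ipad = 67 36 36 36 36.  K' ⊕ opad = 0d 5c 5c 5c 5c.
Inner input = (K'⊕ipad) ∥ m = 67 36 36 36 36 ∥ cd 07 4e af 4c.
Inner hash: sum = 103+54+54+54+54+205+7+78+175+76 = 860 → 03 5c.
Outer input = (K'⊕opad) ∥ inner = 0d 5c 5c 5c 5c ∥ 03 5c.
Outer hash (tag): sum = 13+92+92+92+92+3+92 = 476 → 01 dc.

01dc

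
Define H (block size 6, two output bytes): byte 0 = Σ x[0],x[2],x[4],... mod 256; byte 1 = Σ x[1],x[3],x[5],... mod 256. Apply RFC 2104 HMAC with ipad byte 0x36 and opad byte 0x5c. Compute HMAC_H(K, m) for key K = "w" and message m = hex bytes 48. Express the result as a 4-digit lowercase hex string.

d8b6

Key "w" = 77 is 1 byte ≤ B = 6; zero-pad to 6 bytes: K' = 77 00 00 00 00 00.
K' ⊕ ipad = 41 36 36 36 36 36.  K' ⊕ opad = 2b 5c 5c 5c 5c 5c.
Inner input = (K'⊕ipad) ∥ m = 41 36 36 36 36 36 ∥ 48.
Inner hash: even-index sum = 245 mod 256 = 245; odd-index sum = 162 mod 256 = 162 → f5 a2.
Outer input = (K'⊕opad) ∥ inner = 2b 5c 5c 5c 5c 5c ∥ f5 a2.
Outer hash (tag): even-index sum = 472 mod 256 = 216; odd-index sum = 438 mod 256 = 182 → d8 b6.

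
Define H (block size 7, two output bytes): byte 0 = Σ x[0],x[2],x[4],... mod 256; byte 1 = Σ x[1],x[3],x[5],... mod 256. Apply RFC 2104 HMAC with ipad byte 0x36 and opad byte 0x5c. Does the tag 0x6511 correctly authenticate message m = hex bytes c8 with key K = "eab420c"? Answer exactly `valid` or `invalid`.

Key "eab420c" = 65 61 62 34 32 30 63 is exactly B = 7 bytes: K' = 65 61 62 34 32 30 63.
K' ⊕ ipad = 53 57 54 02 04 06 55; K' ⊕ opad = 39 3d 3e 68 6e 6c 3f.
Inner hash: even-index sum = 256 mod 256 = 0; odd-index sum = 295 mod 256 = 39 → 00 27.
Outer hash (recomputed tag): even-index sum = 331 mod 256 = 75; odd-index sum = 273 mod 256 = 17 → 4b 11.
Recomputed tag = 4b11; claimed = 6511 → mismatch.

invalid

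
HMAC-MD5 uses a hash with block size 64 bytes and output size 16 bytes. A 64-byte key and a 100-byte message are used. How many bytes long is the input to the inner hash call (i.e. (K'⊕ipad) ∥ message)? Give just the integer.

164

Key is 64 ≤ 64 bytes, zero-padded: |K'| = 64.
Inner input = (K'⊕ipad) ∥ m → 64 + 100 = 164 bytes.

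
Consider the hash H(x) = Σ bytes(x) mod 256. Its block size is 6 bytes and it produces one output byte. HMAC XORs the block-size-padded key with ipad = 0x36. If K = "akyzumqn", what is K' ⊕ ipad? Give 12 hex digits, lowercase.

b63636363636

Key "akyzumqn" = 61 6b 79 7a 75 6d 71 6e is 8 bytes > B = 6, so hash it first: H(key) = 80, then zero-pad to 6 bytes: K' = 80 00 00 00 00 00.
XOR each byte with 0x36: 80⊕36=b6, 00⊕36=36, 00⊕36=36, 00⊕36=36, 00⊕36=36, 00⊕36=36.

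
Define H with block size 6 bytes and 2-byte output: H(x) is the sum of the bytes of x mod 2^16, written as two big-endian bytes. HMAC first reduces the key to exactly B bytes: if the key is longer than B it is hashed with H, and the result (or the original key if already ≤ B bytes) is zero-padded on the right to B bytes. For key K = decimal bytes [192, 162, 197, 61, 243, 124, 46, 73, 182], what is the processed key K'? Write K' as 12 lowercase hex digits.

050000000000

|K| = 9 > B = 6, so first hash the key.
H(K): sum = 192+162+197+61+243+124+46+73+182 = 1280 → 05 00.
Zero-pad H(K) = 05 00 to 6 bytes: K' = 05 00 00 00 00 00.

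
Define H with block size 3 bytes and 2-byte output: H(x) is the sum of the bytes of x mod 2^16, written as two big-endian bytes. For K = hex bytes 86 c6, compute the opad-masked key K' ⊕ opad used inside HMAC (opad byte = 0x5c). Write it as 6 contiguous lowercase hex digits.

da9a5c

Key hex bytes 86 c6 is 2 bytes ≤ B = 3; zero-pad to 3 bytes: K' = 86 c6 00.
XOR each byte with 0x5c: 86⊕5c=da, c6⊕5c=9a, 00⊕5c=5c.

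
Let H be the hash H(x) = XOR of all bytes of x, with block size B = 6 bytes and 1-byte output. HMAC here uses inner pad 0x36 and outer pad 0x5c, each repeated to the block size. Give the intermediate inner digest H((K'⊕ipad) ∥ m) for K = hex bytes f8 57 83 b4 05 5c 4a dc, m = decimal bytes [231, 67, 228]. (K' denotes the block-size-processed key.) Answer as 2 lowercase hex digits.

Key hex bytes f8 57 83 b4 05 5c 4a dc is 8 bytes > B = 6, so hash it first: H(key) = 57, then zero-pad to 6 bytes: K' = 57 00 00 00 00 00.
K' ⊕ ipad = 61 36 36 36 36 36.
Inner input = 61 36 36 36 36 36 ∥ e7 43 e4.
Inner hash: XOR 61⊕36⊕36⊕36⊕36⊕36⊕e7⊕43⊕e4 = 17.

17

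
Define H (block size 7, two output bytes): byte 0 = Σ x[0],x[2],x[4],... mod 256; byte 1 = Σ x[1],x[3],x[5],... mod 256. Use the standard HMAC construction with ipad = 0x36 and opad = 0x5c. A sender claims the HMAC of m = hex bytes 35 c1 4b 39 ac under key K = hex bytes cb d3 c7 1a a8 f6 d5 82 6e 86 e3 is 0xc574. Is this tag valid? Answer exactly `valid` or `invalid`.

invalid

Key hex bytes cb d3 c7 1a a8 f6 d5 82 6e 86 e3 is 11 bytes > B = 7, so hash it first: H(key) = 60 eb, then zero-pad to 7 bytes: K' = 60 eb 00 00 00 00 00.
K' ⊕ ipad = 56 dd 36 36 36 36 36; K' ⊕ opad = 3c b7 5c 5c 5c 5c 5c.
Inner hash: even-index sum = 498 mod 256 = 242; odd-index sum = 629 mod 256 = 117 → f2 75.
Outer hash (recomputed tag): even-index sum = 453 mod 256 = 197; odd-index sum = 609 mod 256 = 97 → c5 61.
Recomputed tag = c561; claimed = c574 → mismatch.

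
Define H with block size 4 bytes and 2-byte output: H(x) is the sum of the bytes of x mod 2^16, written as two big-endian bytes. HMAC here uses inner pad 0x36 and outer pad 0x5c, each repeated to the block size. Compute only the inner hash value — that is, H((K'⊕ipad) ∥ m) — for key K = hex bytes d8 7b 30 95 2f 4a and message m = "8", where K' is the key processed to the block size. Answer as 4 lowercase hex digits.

Key hex bytes d8 7b 30 95 2f 4a is 6 bytes > B = 4, so hash it first: H(key) = 02 91, then zero-pad to 4 bytes: K' = 02 91 00 00.
K' ⊕ ipad = 34 a7 36 36.
Inner input = 34 a7 36 36 ∥ 38.
Inner hash: sum = 52+167+54+54+56 = 383 → 01 7f.

017f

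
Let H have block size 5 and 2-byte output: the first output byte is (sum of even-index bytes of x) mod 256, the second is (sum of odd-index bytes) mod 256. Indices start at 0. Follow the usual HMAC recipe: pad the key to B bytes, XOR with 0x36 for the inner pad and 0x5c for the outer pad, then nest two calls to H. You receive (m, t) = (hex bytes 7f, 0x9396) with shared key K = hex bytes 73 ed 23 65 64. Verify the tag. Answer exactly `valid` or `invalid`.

Key hex bytes 73 ed 23 65 64 is exactly B = 5 bytes: K' = 73 ed 23 65 64.
K' ⊕ ipad = 45 db 15 53 52; K' ⊕ opad = 2f b1 7f 39 38.
Inner hash: even-index sum = 172 mod 256 = 172; odd-index sum = 429 mod 256 = 173 → ac ad.
Outer hash (recomputed tag): even-index sum = 403 mod 256 = 147; odd-index sum = 406 mod 256 = 150 → 93 96.
Recomputed tag = 9396; claimed = 9396 → match.

valid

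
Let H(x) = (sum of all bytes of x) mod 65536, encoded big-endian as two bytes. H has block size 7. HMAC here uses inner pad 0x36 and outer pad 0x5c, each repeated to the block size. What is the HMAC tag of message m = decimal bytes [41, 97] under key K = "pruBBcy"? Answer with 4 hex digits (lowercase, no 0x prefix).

0208

Key "pruBBcy" = 70 72 75 42 42 63 79 is exactly B = 7 bytes: K' = 70 72 75 42 42 63 79.
K' ⊕ ipad = 46 44 43 74 74 55 4f.  K' ⊕ opad = 2c 2e 29 1e 1e 3f 25.
Inner input = (K'⊕ipad) ∥ m = 46 44 43 74 74 55 4f ∥ 29 61.
Inner hash: sum = 70+68+67+116+116+85+79+41+97 = 739 → 02 e3.
Outer input = (K'⊕opad) ∥ inner = 2c 2e 29 1e 1e 3f 25 ∥ 02 e3.
Outer hash (tag): sum = 44+46+41+30+30+63+37+2+227 = 520 → 02 08.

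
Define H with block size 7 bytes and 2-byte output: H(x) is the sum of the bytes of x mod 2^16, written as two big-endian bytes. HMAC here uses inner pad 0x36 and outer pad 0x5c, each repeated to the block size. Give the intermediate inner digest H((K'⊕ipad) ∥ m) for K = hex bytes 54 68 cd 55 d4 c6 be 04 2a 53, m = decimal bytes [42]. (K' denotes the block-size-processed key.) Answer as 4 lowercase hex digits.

Key hex bytes 54 68 cd 55 d4 c6 be 04 2a 53 is 10 bytes > B = 7, so hash it first: H(key) = 04 b7, then zero-pad to 7 bytes: K' = 04 b7 00 00 00 00 00.
K' ⊕ ipad = 32 81 36 36 36 36 36.
Inner input = 32 81 36 36 36 36 36 ∥ 2a.
Inner hash: sum = 50+129+54+54+54+54+54+42 = 491 → 01 eb.

01eb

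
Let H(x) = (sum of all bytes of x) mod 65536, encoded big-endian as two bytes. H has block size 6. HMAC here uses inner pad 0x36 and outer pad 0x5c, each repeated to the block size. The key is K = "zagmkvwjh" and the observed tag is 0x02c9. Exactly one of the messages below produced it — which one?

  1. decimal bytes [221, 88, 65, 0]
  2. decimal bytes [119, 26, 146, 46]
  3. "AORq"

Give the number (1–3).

Key "zagmkvwjh" = 7a 61 67 6d 6b 76 77 6a 68 is 9 bytes > B = 6, so hash it first: H(key) = 03 d9, then zero-pad to 6 bytes: K' = 03 d9 00 00 00 00.
K' ⊕ ipad = 35 ef 36 36 36 36; K' ⊕ opad = 5f 85 5c 5c 5c 5c.
m1: inner = H(35 ef 36 36 36 36 dd 58 41 00) = 03 72; tag = H(5f 85 5c 5c 5c 5c 03 72) = 02c9 ← matches
m2: inner = H(35 ef 36 36 36 36 77 1a 92 2e) = 03 4d; tag = H(5f 85 5c 5c 5c 5c 03 4d) = 02a4
m3: inner = H(35 ef 36 36 36 36 41 4f 52 71) = 03 4f; tag = H(5f 85 5c 5c 5c 5c 03 4f) = 02a6

1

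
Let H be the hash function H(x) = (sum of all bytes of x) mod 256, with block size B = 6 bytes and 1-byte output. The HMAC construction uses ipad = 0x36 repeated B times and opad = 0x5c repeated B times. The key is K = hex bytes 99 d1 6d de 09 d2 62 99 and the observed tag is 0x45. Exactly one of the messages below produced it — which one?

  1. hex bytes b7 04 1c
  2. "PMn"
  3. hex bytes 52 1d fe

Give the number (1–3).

Key hex bytes 99 d1 6d de 09 d2 62 99 is 8 bytes > B = 6, so hash it first: H(key) = 8b, then zero-pad to 6 bytes: K' = 8b 00 00 00 00 00.
K' ⊕ ipad = bd 36 36 36 36 36; K' ⊕ opad = d7 5c 5c 5c 5c 5c.
m1: inner = H(bd 36 36 36 36 36 b7 04 1c) = a2; tag = H(d7 5c 5c 5c 5c 5c a2) = 45 ← matches
m2: inner = H(bd 36 36 36 36 36 50 4d 6e) = d6; tag = H(d7 5c 5c 5c 5c 5c d6) = 79
m3: inner = H(bd 36 36 36 36 36 52 1d fe) = 38; tag = H(d7 5c 5c 5c 5c 5c 38) = db

1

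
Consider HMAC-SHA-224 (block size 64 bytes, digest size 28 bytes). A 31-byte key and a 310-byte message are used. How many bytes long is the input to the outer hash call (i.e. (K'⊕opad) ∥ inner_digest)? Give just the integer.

92

Key is 31 ≤ 64 bytes, zero-padded: |K'| = 64.
Outer input = (K'⊕opad) ∥ H(inner) → 64 + 28 = 92 bytes.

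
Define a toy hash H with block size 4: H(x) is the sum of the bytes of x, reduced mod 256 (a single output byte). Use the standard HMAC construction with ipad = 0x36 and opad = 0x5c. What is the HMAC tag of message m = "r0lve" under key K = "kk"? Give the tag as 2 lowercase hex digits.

Key "kk" = 6b 6b is 2 bytes ≤ B = 4; zero-pad to 4 bytes: K' = 6b 6b 00 00.
K' ⊕ ipad = 5d 5d 36 36.  K' ⊕ opad = 37 37 5c 5c.
Inner input = (K'⊕ipad) ∥ m = 5d 5d 36 36 ∥ 72 30 6c 76 65.
Inner hash: sum = 93+93+54+54+114+48+108+118+101 = 783; mod 256 = 15 → 0f.
Outer input = (K'⊕opad) ∥ inner = 37 37 5c 5c ∥ 0f.
Outer hash (tag): sum = 55+55+92+92+15 = 309; mod 256 = 53 → 35.

35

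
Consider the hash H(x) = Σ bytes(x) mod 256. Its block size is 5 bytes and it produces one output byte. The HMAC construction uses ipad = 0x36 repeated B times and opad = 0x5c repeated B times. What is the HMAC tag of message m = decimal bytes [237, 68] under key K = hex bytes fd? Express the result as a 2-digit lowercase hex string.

e5

Key hex bytes fd is 1 byte ≤ B = 5; zero-pad to 5 bytes: K' = fd 00 00 00 00.
K' ⊕ ipad = cb 36 36 36 36.  K' ⊕ opad = a1 5c 5c 5c 5c.
Inner input = (K'⊕ipad) ∥ m = cb 36 36 36 36 ∥ ed 44.
Inner hash: sum = 203+54+54+54+54+237+68 = 724; mod 256 = 212 → d4.
Outer input = (K'⊕opad) ∥ inner = a1 5c 5c 5c 5c ∥ d4.
Outer hash (tag): sum = 161+92+92+92+92+212 = 741; mod 256 = 229 → e5.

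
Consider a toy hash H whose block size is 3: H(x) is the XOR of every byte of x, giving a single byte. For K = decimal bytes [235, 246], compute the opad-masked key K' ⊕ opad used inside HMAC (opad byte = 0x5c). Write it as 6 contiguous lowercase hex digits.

b7aa5c

Key decimal bytes [235, 246] = eb f6 is 2 bytes ≤ B = 3; zero-pad to 3 bytes: K' = eb f6 00.
XOR each byte with 0x5c: eb⊕5c=b7, f6⊕5c=aa, 00⊕5c=5c.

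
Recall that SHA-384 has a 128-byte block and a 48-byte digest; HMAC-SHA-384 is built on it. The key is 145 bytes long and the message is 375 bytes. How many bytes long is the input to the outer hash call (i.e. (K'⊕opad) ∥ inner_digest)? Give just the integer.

176

Key is 145 > 128 bytes, so it is hashed to 48 bytes then zero-padded to 128: |K'| = 128.
Outer input = (K'⊕opad) ∥ H(inner) → 128 + 48 = 176 bytes.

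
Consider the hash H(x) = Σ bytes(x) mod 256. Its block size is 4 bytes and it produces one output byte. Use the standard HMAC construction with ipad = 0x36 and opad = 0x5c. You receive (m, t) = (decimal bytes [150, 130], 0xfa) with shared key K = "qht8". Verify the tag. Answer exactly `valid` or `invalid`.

valid

Key "qht8" = 71 68 74 38 is exactly B = 4 bytes: K' = 71 68 74 38.
K' ⊕ ipad = 47 5e 42 0e; K' ⊕ opad = 2d 34 28 64.
Inner hash: sum = 71+94+66+14+150+130 = 525; mod 256 = 13 → 0d.
Outer hash (recomputed tag): sum = 45+52+40+100+13 = 250 → fa.
Recomputed tag = fa; claimed = fa → match.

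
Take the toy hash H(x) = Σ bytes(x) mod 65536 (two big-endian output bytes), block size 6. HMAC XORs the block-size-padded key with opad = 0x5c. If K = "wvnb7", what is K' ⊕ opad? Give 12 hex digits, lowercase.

2b2a323e6b5c

Key "wvnb7" = 77 76 6e 62 37 is 5 bytes ≤ B = 6; zero-pad to 6 bytes: K' = 77 76 6e 62 37 00.
XOR each byte with 0x5c: 77⊕5c=2b, 76⊕5c=2a, 6e⊕5c=32, 62⊕5c=3e, 37⊕5c=6b, 00⊕5c=5c.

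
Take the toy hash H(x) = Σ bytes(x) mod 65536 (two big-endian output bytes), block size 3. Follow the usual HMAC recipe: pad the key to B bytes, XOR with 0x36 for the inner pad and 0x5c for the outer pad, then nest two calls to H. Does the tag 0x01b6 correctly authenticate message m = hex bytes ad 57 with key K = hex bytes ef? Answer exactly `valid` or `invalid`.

Key hex bytes ef is 1 byte ≤ B = 3; zero-pad to 3 bytes: K' = ef 00 00.
K' ⊕ ipad = d9 36 36; K' ⊕ opad = b3 5c 5c.
Inner hash: sum = 217+54+54+173+87 = 585 → 02 49.
Outer hash (recomputed tag): sum = 179+92+92+2+73 = 438 → 01 b6.
Recomputed tag = 01b6; claimed = 01b6 → match.

valid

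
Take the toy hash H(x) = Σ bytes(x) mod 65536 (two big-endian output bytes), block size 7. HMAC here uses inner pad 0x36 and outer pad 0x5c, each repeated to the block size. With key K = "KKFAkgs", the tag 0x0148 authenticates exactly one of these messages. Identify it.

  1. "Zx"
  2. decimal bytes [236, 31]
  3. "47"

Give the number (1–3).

3

Key "KKFAkgs" = 4b 4b 46 41 6b 67 73 is exactly B = 7 bytes: K' = 4b 4b 46 41 6b 67 73.
K' ⊕ ipad = 7d 7d 70 77 5d 51 45; K' ⊕ opad = 17 17 1a 1d 37 3b 2f.
m1: inner = H(7d 7d 70 77 5d 51 45 5a 78) = 03 a6; tag = H(17 17 1a 1d 37 3b 2f 03 a6) = 01af
m2: inner = H(7d 7d 70 77 5d 51 45 ec 1f) = 03 df; tag = H(17 17 1a 1d 37 3b 2f 03 df) = 01e8
m3: inner = H(7d 7d 70 77 5d 51 45 34 37) = 03 3f; tag = H(17 17 1a 1d 37 3b 2f 03 3f) = 0148 ← matches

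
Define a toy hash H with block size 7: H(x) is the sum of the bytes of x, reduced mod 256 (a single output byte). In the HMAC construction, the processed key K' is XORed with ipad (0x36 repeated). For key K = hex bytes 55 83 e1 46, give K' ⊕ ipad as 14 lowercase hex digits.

Key hex bytes 55 83 e1 46 is 4 bytes ≤ B = 7; zero-pad to 7 bytes: K' = 55 83 e1 46 00 00 00.
XOR each byte with 0x36: 55⊕36=63, 83⊕36=b5, e1⊕36=d7, 46⊕36=70, 00⊕36=36, 00⊕36=36, 00⊕36=36.

63b5d770363636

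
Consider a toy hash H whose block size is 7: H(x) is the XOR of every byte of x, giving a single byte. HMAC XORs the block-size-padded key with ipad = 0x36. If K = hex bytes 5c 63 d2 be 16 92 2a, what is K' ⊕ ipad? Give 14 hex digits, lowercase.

Key hex bytes 5c 63 d2 be 16 92 2a is exactly B = 7 bytes: K' = 5c 63 d2 be 16 92 2a.
XOR each byte with 0x36: 5c⊕36=6a, 63⊕36=55, d2⊕36=e4, be⊕36=88, 16⊕36=20, 92⊕36=a4, 2a⊕36=1c.

6a55e48820a41c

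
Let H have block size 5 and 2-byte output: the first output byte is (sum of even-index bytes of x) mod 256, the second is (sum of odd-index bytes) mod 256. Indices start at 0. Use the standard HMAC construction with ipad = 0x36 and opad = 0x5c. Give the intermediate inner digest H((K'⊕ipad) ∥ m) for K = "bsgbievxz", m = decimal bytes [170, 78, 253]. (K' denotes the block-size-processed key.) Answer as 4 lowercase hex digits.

ce61

Key "bsgbievxz" = 62 73 67 62 69 65 76 78 7a is 9 bytes > B = 5, so hash it first: H(key) = 22 b2, then zero-pad to 5 bytes: K' = 22 b2 00 00 00.
K' ⊕ ipad = 14 84 36 36 36.
Inner input = 14 84 36 36 36 ∥ aa 4e fd.
Inner hash: even-index sum = 206 mod 256 = 206; odd-index sum = 609 mod 256 = 97 → ce 61.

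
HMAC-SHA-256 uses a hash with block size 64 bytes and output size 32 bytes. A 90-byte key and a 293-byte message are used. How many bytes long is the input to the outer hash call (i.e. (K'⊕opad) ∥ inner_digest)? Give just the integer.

Key is 90 > 64 bytes, so it is hashed to 32 bytes then zero-padded to 64: |K'| = 64.
Outer input = (K'⊕opad) ∥ H(inner) → 64 + 32 = 96 bytes.

96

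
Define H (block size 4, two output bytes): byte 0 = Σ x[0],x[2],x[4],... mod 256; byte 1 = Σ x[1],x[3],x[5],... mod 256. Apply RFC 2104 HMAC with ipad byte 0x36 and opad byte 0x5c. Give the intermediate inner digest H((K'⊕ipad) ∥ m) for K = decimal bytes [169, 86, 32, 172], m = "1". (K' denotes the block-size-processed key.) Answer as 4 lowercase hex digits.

Key decimal bytes [169, 86, 32, 172] = a9 56 20 ac is exactly B = 4 bytes: K' = a9 56 20 ac.
K' ⊕ ipad = 9f 60 16 9a.
Inner input = 9f 60 16 9a ∥ 31.
Inner hash: even-index sum = 230 mod 256 = 230; odd-index sum = 250 mod 256 = 250 → e6 fa.

e6fa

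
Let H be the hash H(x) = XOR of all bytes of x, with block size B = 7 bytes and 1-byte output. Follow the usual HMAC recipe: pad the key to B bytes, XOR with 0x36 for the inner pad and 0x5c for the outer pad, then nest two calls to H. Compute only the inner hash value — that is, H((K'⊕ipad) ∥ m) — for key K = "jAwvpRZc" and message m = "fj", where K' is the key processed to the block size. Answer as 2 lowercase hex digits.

Key "jAwvpRZc" = 6a 41 77 76 70 52 5a 63 is 8 bytes > B = 7, so hash it first: H(key) = 31, then zero-pad to 7 bytes: K' = 31 00 00 00 00 00 00.
K' ⊕ ipad = 07 36 36 36 36 36 36.
Inner input = 07 36 36 36 36 36 36 ∥ 66 6a.
Inner hash: XOR 07⊕36⊕36⊕36⊕36⊕36⊕36⊕66⊕6a = 0b.

0b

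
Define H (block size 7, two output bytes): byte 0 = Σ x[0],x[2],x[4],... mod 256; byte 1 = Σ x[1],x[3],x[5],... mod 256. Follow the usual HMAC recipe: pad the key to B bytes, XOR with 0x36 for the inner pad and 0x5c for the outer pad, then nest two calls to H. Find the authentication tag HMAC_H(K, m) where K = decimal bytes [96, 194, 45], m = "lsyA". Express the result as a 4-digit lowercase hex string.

aae7

Key decimal bytes [96, 194, 45] = 60 c2 2d is 3 bytes ≤ B = 7; zero-pad to 7 bytes: K' = 60 c2 2d 00 00 00 00.
K' ⊕ ipad = 56 f4 1b 36 36 36 36.  K' ⊕ opad = 3c 9e 71 5c 5c 5c 5c.
Inner input = (K'⊕ipad) ∥ m = 56 f4 1b 36 36 36 36 ∥ 6c 73 79 41.
Inner hash: even-index sum = 401 mod 256 = 145; odd-index sum = 581 mod 256 = 69 → 91 45.
Outer input = (K'⊕opad) ∥ inner = 3c 9e 71 5c 5c 5c 5c ∥ 91 45.
Outer hash (tag): even-index sum = 426 mod 256 = 170; odd-index sum = 487 mod 256 = 231 → aa e7.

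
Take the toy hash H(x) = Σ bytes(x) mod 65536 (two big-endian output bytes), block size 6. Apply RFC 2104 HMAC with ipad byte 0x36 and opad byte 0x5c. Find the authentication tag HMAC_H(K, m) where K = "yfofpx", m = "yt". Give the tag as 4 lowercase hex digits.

01e7

Key "yfofpx" = 79 66 6f 66 70 78 is exactly B = 6 bytes: K' = 79 66 6f 66 70 78.
K' ⊕ ipad = 4f 50 59 50 46 4e.  K' ⊕ opad = 25 3a 33 3a 2c 24.
Inner input = (K'⊕ipad) ∥ m = 4f 50 59 50 46 4e ∥ 79 74.
Inner hash: sum = 79+80+89+80+70+78+121+116 = 713 → 02 c9.
Outer input = (K'⊕opad) ∥ inner = 25 3a 33 3a 2c 24 ∥ 02 c9.
Outer hash (tag): sum = 37+58+51+58+44+36+2+201 = 487 → 01 e7.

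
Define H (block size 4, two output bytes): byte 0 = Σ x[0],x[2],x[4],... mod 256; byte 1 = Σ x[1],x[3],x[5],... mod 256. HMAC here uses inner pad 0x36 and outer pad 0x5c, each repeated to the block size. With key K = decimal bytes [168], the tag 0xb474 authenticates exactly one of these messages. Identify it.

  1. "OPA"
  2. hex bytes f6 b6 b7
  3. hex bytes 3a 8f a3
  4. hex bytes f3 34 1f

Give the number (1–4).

1

Key decimal bytes [168] = a8 is 1 byte ≤ B = 4; zero-pad to 4 bytes: K' = a8 00 00 00.
K' ⊕ ipad = 9e 36 36 36; K' ⊕ opad = f4 5c 5c 5c.
m1: inner = H(9e 36 36 36 4f 50 41) = 64 bc; tag = H(f4 5c 5c 5c 64 bc) = b474 ← matches
m2: inner = H(9e 36 36 36 f6 b6 b7) = 81 22; tag = H(f4 5c 5c 5c 81 22) = d1da
m3: inner = H(9e 36 36 36 3a 8f a3) = b1 fb; tag = H(f4 5c 5c 5c b1 fb) = 01b3
m4: inner = H(9e 36 36 36 f3 34 1f) = e6 a0; tag = H(f4 5c 5c 5c e6 a0) = 3658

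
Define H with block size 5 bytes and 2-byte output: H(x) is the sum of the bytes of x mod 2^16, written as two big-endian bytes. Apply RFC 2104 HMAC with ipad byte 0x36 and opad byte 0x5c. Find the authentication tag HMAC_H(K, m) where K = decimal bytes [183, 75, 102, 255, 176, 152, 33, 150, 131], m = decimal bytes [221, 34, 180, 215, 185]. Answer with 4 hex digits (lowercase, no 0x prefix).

031b

Key decimal bytes [183, 75, 102, 255, 176, 152, 33, 150, 131] = b7 4b 66 ff b0 98 21 96 83 is 9 bytes > B = 5, so hash it first: H(key) = 04 e9, then zero-pad to 5 bytes: K' = 04 e9 00 00 00.
K' ⊕ ipad = 32 df 36 36 36.  K' ⊕ opad = 58 b5 5c 5c 5c.
Inner input = (K'⊕ipad) ∥ m = 32 df 36 36 36 ∥ dd 22 b4 d7 b9.
Inner hash: sum = 50+223+54+54+54+221+34+180+215+185 = 1270 → 04 f6.
Outer input = (K'⊕opad) ∥ inner = 58 b5 5c 5c 5c ∥ 04 f6.
Outer hash (tag): sum = 88+181+92+92+92+4+246 = 795 → 03 1b.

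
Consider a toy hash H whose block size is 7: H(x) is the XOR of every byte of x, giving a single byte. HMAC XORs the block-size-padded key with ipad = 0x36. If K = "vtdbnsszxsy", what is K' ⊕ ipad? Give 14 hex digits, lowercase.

Key "vtdbnsszxsy" = 76 74 64 62 6e 73 73 7a 78 73 79 is 11 bytes > B = 7, so hash it first: H(key) = 62, then zero-pad to 7 bytes: K' = 62 00 00 00 00 00 00.
XOR each byte with 0x36: 62⊕36=54, 00⊕36=36, 00⊕36=36, 00⊕36=36, 00⊕36=36, 00⊕36=36, 00⊕36=36.

54363636363636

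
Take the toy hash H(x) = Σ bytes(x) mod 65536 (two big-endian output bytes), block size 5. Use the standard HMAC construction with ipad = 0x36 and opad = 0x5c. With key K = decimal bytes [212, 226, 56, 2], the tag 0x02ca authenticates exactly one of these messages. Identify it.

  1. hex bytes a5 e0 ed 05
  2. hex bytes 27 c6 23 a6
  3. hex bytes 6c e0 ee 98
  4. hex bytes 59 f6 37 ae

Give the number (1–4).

4

Key decimal bytes [212, 226, 56, 2] = d4 e2 38 02 is 4 bytes ≤ B = 5; zero-pad to 5 bytes: K' = d4 e2 38 02 00.
K' ⊕ ipad = e2 d4 0e 34 36; K' ⊕ opad = 88 be 64 5e 5c.
m1: inner = H(e2 d4 0e 34 36 a5 e0 ed 05) = 04 a5; tag = H(88 be 64 5e 5c 04 a5) = 030d
m2: inner = H(e2 d4 0e 34 36 27 c6 23 a6) = 03 e4; tag = H(88 be 64 5e 5c 03 e4) = 034b
m3: inner = H(e2 d4 0e 34 36 6c e0 ee 98) = 05 00; tag = H(88 be 64 5e 5c 05 00) = 0269
m4: inner = H(e2 d4 0e 34 36 59 f6 37 ae) = 04 62; tag = H(88 be 64 5e 5c 04 62) = 02ca ← matches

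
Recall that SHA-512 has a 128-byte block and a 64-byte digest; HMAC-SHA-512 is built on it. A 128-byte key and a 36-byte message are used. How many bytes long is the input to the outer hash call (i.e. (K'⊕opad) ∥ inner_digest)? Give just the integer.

Key is 128 ≤ 128 bytes, zero-padded: |K'| = 128.
Outer input = (K'⊕opad) ∥ H(inner) → 128 + 64 = 192 bytes.

192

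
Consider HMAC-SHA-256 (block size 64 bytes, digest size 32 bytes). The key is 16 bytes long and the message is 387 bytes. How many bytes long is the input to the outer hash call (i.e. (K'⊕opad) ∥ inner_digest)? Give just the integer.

Key is 16 ≤ 64 bytes, zero-padded: |K'| = 64.
Outer input = (K'⊕opad) ∥ H(inner) → 64 + 32 = 96 bytes.

96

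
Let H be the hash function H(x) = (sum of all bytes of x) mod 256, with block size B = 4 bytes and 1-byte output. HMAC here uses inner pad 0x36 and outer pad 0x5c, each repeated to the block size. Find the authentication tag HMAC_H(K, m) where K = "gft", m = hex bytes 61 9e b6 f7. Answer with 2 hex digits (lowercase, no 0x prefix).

Key "gft" = 67 66 74 is 3 bytes ≤ B = 4; zero-pad to 4 bytes: K' = 67 66 74 00.
K' ⊕ ipad = 51 50 42 36.  K' ⊕ opad = 3b 3a 28 5c.
Inner input = (K'⊕ipad) ∥ m = 51 50 42 36 ∥ 61 9e b6 f7.
Inner hash: sum = 81+80+66+54+97+158+182+247 = 965; mod 256 = 197 → c5.
Outer input = (K'⊕opad) ∥ inner = 3b 3a 28 5c ∥ c5.
Outer hash (tag): sum = 59+58+40+92+197 = 446; mod 256 = 190 → be.

be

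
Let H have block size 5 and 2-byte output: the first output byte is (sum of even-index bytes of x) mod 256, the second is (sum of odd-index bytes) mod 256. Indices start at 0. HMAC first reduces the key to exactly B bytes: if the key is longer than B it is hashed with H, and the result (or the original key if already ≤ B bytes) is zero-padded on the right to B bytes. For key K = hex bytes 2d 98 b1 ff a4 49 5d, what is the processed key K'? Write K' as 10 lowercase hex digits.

|K| = 7 > B = 5, so first hash the key.
H(K): even-index sum = 479 mod 256 = 223; odd-index sum = 480 mod 256 = 224 → df e0.
Zero-pad H(K) = df e0 to 5 bytes: K' = df e0 00 00 00.

dfe0000000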